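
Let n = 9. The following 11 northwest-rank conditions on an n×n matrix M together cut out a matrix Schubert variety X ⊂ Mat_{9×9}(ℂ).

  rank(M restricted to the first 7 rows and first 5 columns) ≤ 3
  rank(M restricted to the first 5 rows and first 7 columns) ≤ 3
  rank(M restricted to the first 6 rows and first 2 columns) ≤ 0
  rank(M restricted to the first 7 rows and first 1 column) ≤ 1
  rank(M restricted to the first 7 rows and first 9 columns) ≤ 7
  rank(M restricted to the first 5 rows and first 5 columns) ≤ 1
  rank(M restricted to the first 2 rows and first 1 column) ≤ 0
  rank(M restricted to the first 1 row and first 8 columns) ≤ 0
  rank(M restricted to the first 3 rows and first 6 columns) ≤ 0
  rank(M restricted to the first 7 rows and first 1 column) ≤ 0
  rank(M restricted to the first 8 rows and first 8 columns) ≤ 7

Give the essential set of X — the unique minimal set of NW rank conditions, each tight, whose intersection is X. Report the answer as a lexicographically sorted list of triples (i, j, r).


Reconstructing r_w from the 11 given conditions:

  R[1]: 0 0 0 0 0 0 0 0 1
  R[2]: 0 0 0 0 0 0 1 1 2
  R[3]: 0 0 0 0 0 0 1 2 3
  R[4]: 0 0 1 1 1 1 2 3 4
  R[5]: 0 0 1 1 1 2 3 4 5
  R[6]: 0 0 1 2 2 3 4 5 6
  R[7]: 0 1 2 3 3 4 5 6 7
  R[8]: 1 2 3 4 4 5 6 7 8
  R[9]: 1 2 3 4 5 6 7 8 9

second differences of R give the permutation w = (9, 7, 8, 3, 6, 4, 2, 1, 5).

|D(w)|=29, |Ess(w)|=5:

[(1, 8, 0), (3, 6, 0), (5, 5, 1), (6, 2, 0), (7, 1, 0)]


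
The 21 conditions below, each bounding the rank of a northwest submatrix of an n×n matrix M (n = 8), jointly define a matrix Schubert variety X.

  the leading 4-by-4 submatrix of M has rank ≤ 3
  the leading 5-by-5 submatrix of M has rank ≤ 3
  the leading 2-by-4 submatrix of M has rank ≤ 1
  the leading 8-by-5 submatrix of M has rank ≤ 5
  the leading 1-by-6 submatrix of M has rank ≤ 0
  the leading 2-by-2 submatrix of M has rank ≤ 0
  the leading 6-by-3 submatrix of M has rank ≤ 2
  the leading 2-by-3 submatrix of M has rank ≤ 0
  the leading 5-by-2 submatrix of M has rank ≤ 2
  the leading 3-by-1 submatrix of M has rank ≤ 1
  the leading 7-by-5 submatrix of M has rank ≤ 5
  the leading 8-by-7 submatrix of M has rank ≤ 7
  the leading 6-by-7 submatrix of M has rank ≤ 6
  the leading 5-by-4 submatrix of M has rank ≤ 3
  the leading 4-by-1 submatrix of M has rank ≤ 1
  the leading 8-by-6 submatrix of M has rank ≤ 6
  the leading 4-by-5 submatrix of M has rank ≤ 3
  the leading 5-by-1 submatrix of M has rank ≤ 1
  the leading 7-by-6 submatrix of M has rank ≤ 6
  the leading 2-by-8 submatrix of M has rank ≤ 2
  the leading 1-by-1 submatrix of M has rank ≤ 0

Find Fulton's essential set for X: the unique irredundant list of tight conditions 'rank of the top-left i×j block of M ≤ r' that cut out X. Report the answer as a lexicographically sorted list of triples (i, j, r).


The tightest implied rank at each (i,j), from the 21 conditions:

  0  0  0  0  0  0  1  1
  0  0  0  1  1  1  2  2
  1  1  1  2  2  2  3  3
  1  2  2  3  3  3  4  4
  1  2  2  3  3  4  5  5
  1  2  2  3  4  5  6  6
  1  2  3  4  5  6  7  7
  1  2  3  4  5  6  7  8

reading off 1-entries of Δ²R: w = (7, 4, 1, 2, 6, 5, 3, 8).

|D(w)|=12, |Ess(w)|=4:

[(1, 6, 0), (2, 3, 0), (5, 5, 3), (6, 3, 2)]


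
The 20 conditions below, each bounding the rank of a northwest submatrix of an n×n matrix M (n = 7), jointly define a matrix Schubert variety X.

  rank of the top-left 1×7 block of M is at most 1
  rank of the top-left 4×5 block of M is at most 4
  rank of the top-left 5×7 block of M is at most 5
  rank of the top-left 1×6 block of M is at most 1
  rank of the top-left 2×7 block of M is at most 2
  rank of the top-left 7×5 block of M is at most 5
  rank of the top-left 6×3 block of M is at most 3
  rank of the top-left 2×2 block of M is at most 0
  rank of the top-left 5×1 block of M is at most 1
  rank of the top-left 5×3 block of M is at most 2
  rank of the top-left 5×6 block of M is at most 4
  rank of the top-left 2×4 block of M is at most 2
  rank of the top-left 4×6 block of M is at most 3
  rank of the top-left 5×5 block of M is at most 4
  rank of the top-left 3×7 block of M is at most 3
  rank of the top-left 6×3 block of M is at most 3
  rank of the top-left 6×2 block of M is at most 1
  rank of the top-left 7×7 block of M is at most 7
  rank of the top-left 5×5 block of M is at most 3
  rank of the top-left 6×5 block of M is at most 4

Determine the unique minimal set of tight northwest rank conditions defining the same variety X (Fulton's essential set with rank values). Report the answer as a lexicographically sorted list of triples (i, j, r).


Recovering R(i,j) via the rank-extension bound from the 20 conditions:

  i=1: 0  0  1  1  1  1  1
  i=2: 0  0  1  2  2  2  2
  i=3: 1  1  2  3  3  3  3
  i=4: 1  1  2  3  3  3  4
  i=5: 1  1  2  3  3  4  5
  i=6: 1  1  2  3  4  5  6
  i=7: 1  2  3  4  5  6  7

giving w = (3, 4, 1, 7, 6, 5, 2) via Δ²R.

|D(w)|=10, |Ess(w)|=4:

[(2, 2, 0), (4, 6, 3), (5, 5, 3), (6, 2, 1)]


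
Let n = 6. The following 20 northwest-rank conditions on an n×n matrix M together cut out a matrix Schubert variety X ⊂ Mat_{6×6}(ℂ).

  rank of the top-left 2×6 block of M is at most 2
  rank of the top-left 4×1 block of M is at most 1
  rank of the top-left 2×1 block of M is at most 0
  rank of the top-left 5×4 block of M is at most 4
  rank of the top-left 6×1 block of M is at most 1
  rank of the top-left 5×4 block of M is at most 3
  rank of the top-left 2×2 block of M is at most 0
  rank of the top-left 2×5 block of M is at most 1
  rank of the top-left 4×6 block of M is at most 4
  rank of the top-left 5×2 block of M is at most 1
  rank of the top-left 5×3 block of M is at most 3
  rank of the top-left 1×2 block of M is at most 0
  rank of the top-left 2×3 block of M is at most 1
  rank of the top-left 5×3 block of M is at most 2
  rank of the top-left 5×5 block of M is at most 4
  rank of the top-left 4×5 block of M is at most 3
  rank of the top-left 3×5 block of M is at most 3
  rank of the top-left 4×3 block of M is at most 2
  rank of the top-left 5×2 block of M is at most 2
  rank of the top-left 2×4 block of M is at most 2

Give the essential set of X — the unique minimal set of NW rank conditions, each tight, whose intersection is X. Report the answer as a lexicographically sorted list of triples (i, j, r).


Computing R[i][j] = min implied NW-rank bound (n=6, 20 conditions):

  R[1]: 0 0 1 1 1 1
  R[2]: 0 0 1 1 1 2
  R[3]: 1 1 2 2 2 3
  R[4]: 1 1 2 3 3 4
  R[5]: 1 1 2 3 4 5
  R[6]: 1 2 3 4 5 6

so w = (3, 6, 1, 4, 5, 2).

Fulton essential set (3 of the 8 Rothe cells):

[(2, 2, 0), (2, 5, 1), (5, 2, 1)]


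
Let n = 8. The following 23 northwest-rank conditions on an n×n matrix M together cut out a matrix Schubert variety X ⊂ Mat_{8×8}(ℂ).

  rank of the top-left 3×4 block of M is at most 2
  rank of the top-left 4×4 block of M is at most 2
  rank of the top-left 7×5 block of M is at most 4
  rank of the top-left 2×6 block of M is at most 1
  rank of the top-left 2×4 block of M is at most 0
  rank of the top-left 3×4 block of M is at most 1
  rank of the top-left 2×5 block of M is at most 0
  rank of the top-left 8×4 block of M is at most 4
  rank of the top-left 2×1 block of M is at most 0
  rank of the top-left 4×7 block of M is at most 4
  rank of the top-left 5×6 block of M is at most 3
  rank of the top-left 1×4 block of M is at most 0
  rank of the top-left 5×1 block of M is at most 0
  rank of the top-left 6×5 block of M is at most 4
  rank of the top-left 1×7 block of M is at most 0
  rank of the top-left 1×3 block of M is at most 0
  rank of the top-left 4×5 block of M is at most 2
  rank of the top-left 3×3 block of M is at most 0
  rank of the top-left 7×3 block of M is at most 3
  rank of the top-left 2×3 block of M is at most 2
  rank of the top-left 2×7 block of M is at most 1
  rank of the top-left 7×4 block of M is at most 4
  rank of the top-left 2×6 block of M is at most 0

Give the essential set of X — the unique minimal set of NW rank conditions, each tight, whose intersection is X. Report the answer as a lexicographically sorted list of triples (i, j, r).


The tightest implied rank at each (i,j), from the 23 conditions:

  R[1]: 0 0 0 0 0 0 0 1
  R[2]: 0 0 0 0 0 0 1 2
  R[3]: 0 0 0 1 1 1 2 3
  R[4]: 0 1 1 2 2 2 3 4
  R[5]: 0 1 2 3 3 3 4 5
  R[6]: 1 2 3 4 4 4 5 6
  R[7]: 1 2 3 4 4 5 6 7
  R[8]: 1 2 3 4 5 6 7 8

reading off 1-entries of Δ²R: w = (8, 7, 4, 2, 3, 1, 6, 5).

ℓ(w)=19; the 5 essential cells (i,j,r):

[(1, 7, 0), (2, 6, 0), (3, 3, 0), (5, 1, 0), (7, 5, 4)]


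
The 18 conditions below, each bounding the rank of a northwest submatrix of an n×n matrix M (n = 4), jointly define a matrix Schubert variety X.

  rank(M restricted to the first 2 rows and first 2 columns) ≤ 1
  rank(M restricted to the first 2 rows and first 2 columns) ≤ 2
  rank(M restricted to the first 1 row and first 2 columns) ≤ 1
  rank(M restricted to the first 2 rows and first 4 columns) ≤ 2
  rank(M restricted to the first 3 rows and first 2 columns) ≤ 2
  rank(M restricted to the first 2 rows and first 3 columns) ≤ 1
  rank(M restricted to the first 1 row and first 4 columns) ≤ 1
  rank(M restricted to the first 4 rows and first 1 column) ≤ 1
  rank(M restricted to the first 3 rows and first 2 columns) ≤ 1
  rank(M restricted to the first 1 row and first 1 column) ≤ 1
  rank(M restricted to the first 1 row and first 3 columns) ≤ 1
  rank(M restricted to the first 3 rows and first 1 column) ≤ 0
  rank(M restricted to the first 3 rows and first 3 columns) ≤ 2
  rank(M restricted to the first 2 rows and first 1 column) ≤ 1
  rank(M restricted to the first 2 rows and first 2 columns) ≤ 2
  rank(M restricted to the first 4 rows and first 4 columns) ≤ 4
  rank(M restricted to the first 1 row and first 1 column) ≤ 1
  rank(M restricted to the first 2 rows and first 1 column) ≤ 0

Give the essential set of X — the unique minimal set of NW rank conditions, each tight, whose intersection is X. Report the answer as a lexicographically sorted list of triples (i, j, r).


Rank table r_w(4×4) implied by the 18 constraints:

  0, 1, 1, 1
  0, 1, 1, 2
  0, 1, 2, 3
  1, 2, 3, 4

giving w = (2, 4, 3, 1) via Δ²R.

|D(w)|=4, |Ess(w)|=2:

[(2, 3, 1), (3, 1, 0)]


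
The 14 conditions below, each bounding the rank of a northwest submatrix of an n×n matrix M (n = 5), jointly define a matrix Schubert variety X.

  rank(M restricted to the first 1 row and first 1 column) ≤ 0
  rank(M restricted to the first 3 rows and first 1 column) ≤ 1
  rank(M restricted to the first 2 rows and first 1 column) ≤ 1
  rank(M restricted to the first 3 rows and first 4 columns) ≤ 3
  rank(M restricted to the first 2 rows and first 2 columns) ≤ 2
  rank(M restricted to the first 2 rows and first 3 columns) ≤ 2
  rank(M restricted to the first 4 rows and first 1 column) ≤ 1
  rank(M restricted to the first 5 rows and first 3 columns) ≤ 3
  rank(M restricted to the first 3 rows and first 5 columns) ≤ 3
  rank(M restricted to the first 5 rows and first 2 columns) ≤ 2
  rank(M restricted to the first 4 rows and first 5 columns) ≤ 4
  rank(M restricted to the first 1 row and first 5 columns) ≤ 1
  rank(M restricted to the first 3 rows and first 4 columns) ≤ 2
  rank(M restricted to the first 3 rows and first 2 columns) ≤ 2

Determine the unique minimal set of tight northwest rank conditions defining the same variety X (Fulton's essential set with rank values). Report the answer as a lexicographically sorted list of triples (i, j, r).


Recovering R(i,j) via the rank-extension bound from the 14 conditions:

  row 1: 0 | 1 | 1 | 1 | 1
  row 2: 1 | 2 | 2 | 2 | 2
  row 3: 1 | 2 | 2 | 2 | 3
  row 4: 1 | 2 | 3 | 3 | 4
  row 5: 1 | 2 | 3 | 4 | 5

reading off 1-entries of Δ²R: w = (2, 1, 5, 3, 4).

2 SE-corners of the 3-cell Rothe diagram give Ess(w):

[(1, 1, 0), (3, 4, 2)]


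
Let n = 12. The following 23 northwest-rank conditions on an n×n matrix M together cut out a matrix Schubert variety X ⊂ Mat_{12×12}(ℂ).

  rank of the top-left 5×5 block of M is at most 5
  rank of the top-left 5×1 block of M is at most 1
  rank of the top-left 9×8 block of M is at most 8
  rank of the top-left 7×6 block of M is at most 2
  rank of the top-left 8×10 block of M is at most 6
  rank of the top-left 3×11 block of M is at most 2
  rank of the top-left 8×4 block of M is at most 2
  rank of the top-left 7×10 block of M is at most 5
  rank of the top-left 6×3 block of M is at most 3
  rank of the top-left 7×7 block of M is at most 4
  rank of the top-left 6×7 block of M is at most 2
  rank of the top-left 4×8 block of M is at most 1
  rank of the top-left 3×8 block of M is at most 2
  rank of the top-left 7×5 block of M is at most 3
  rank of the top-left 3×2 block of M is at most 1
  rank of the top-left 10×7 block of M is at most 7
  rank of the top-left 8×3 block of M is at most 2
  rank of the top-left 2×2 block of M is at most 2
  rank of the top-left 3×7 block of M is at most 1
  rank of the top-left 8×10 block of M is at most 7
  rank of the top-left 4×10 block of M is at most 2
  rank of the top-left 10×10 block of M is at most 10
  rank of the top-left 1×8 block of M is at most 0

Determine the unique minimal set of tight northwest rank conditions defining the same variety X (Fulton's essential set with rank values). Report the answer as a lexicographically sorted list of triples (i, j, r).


Reconstructing r_w from the 23 given conditions:

  R[1]: 0, 0, 0, 0, 0, 0, 0, 0, 1, 1, 1, 1
  R[2]: 1, 1, 1, 1, 1, 1, 1, 1, 2, 2, 2, 2
  R[3]: 1, 1, 1, 1, 1, 1, 1, 1, 2, 2, 2, 3
  R[4]: 1, 1, 1, 1, 1, 1, 1, 1, 2, 2, 3, 4
  R[5]: 1, 2, 2, 2, 2, 2, 2, 2, 3, 3, 4, 5
  R[6]: 1, 2, 2, 2, 2, 2, 2, 3, 4, 4, 5, 6
  R[7]: 1, 2, 2, 2, 2, 2, 3, 4, 5, 5, 6, 7
  R[8]: 1, 2, 2, 2, 3, 3, 4, 5, 6, 6, 7, 8
  R[9]: 1, 2, 3, 3, 4, 4, 5, 6, 7, 7, 8, 9
  R[10]: 1, 2, 3, 4, 5, 5, 6, 7, 8, 8, 9, 10
  R[11]: 1, 2, 3, 4, 5, 6, 7, 8, 9, 9, 10, 11
  R[12]: 1, 2, 3, 4, 5, 6, 7, 8, 9, 10, 11, 12

second differences of R give the permutation w = (9, 1, 12, 11, 2, 8, 7, 5, 3, 4, 6, 10).

|D(w)|=36, |Ess(w)|=7:

[(1, 8, 0), (3, 11, 2), (4, 8, 1), (4, 10, 2), (6, 7, 2), (7, 6, 2), (8, 4, 2)]


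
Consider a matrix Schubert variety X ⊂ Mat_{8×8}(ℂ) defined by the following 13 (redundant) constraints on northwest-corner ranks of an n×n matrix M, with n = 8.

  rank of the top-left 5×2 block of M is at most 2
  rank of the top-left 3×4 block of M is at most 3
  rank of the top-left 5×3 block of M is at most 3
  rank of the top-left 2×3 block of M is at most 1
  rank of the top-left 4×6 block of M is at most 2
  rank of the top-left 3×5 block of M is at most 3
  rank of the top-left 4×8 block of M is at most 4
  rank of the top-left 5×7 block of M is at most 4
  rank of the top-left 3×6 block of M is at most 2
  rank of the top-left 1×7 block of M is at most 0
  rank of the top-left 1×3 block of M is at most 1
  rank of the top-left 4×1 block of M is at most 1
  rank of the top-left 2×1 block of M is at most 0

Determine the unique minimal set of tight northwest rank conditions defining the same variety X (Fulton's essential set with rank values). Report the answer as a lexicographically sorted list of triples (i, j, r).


Recovering R(i,j) via the rank-extension bound from the 13 conditions:

  i=1: 0  0  0  0  0  0  0  1
  i=2: 0  1  1  1  1  1  1  2
  i=3: 1  2  2  2  2  2  2  3
  i=4: 1  2  2  2  2  2  3  4
  i=5: 1  2  3  3  3  3  4  5
  i=6: 1  2  3  4  4  4  5  6
  i=7: 1  2  3  4  5  5  6  7
  i=8: 1  2  3  4  5  6  7  8

second differences of R give the permutation w = (8, 2, 1, 7, 3, 4, 5, 6).

ℓ(w)=12; the 3 essential cells (i,j,r):

[(1, 7, 0), (2, 1, 0), (4, 6, 2)]


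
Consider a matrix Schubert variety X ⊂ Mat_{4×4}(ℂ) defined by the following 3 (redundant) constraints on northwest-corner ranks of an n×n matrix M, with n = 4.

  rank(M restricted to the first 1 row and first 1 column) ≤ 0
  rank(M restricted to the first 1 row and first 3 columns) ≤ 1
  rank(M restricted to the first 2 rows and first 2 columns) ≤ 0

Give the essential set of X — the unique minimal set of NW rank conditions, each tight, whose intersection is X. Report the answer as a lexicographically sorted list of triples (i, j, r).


Propagating the 3 rank bounds to every northwest block:

  0  0  1  1
  0  0  1  2
  1  1  2  3
  1  2  3  4

hence w(1..4) = (3, 4, 1, 2).

Fulton essential set (1 of the 4 Rothe cells):

[(2, 2, 0)]


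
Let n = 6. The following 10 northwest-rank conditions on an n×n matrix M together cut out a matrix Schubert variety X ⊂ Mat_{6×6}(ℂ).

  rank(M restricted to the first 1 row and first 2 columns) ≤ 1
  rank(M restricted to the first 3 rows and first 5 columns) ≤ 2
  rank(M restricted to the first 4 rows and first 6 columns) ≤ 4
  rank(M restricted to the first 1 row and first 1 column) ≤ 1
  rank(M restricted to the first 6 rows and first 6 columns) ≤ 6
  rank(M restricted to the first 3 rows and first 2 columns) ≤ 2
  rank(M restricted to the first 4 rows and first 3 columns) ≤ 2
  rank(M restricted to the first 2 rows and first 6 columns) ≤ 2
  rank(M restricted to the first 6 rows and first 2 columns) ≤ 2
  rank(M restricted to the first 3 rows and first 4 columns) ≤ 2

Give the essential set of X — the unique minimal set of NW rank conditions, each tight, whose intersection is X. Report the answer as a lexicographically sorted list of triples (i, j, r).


Reconstructing r_w from the 10 given conditions:

  i=1: 1 1 1 1 1 1
  i=2: 1 2 2 2 2 2
  i=3: 1 2 2 2 2 3
  i=4: 1 2 2 3 3 4
  i=5: 1 2 3 4 4 5
  i=6: 1 2 3 4 5 6

so w = (1, 2, 6, 4, 3, 5).

2 SE-corners of the 4-cell Rothe diagram give Ess(w):

[(3, 5, 2), (4, 3, 2)]


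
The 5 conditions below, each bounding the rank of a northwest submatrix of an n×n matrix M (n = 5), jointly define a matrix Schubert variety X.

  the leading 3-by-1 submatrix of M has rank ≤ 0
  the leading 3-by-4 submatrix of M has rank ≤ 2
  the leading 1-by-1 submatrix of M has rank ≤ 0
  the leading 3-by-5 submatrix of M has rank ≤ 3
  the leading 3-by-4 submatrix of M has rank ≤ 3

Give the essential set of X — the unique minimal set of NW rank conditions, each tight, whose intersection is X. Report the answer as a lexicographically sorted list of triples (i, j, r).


Reconstructing r_w from the 5 given conditions:

  R[1]: 0 | 1 | 1 | 1 | 1
  R[2]: 0 | 1 | 2 | 2 | 2
  R[3]: 0 | 1 | 2 | 2 | 3
  R[4]: 1 | 2 | 3 | 3 | 4
  R[5]: 1 | 2 | 3 | 4 | 5

hence w(1..5) = (2, 3, 5, 1, 4).

Fulton essential set (2 of the 4 Rothe cells):

[(3, 1, 0), (3, 4, 2)]


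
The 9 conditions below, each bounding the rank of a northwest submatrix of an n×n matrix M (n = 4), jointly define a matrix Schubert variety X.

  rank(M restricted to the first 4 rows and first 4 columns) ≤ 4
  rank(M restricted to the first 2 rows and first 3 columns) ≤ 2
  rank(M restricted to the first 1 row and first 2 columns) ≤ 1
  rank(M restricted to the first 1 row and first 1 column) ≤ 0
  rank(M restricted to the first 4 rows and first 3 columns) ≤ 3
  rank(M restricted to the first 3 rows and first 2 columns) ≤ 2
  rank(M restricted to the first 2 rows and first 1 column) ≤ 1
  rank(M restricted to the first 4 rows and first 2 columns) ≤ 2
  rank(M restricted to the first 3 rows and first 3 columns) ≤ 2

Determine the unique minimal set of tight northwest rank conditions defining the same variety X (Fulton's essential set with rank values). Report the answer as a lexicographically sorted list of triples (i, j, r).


Computing R[i][j] = min implied NW-rank bound (n=4, 9 conditions):

  row 1: 0  1  1  1
  row 2: 1  2  2  2
  row 3: 1  2  2  3
  row 4: 1  2  3  4

giving w = (2, 1, 4, 3) via Δ²R.

D(w) has 2 cells with 2 SE-corners; essential set:

[(1, 1, 0), (3, 3, 2)]


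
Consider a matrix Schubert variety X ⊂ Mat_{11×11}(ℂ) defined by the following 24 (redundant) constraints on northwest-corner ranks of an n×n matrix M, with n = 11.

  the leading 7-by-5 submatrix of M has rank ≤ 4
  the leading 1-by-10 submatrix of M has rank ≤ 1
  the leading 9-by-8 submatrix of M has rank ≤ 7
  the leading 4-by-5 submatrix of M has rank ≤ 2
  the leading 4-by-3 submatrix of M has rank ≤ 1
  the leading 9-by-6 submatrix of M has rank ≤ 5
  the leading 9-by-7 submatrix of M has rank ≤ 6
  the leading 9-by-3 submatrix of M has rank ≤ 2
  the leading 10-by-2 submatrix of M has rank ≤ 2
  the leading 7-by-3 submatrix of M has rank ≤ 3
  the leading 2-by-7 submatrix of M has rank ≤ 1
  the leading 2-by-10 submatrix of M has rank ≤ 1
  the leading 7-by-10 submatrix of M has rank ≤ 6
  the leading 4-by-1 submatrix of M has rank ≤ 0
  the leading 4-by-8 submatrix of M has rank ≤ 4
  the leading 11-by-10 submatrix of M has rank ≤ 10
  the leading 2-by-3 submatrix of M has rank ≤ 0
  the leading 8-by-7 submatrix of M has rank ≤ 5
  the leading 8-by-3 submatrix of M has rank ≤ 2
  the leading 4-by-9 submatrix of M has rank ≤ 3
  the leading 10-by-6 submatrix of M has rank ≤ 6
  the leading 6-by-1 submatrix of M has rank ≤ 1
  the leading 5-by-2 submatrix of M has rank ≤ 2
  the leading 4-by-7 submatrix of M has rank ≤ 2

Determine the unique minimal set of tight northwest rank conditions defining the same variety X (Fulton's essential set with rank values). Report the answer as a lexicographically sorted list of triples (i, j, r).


Computing R[i][j] = min implied NW-rank bound (n=11, 24 conditions):

  i=1: 0  0  0  1  1  1  1  1  1  1  1
  i=2: 0  0  0  1  1  1  1  1  1  1  2
  i=3: 0  1  1  2  2  2  2  2  2  2  3
  i=4: 0  1  1  2  2  2  2  3  3  3  4
  i=5: 1  2  2  3  3  3  3  4  4  4  5
  i=6: 1  2  2  3  4  4  4  5  5  5  6
  i=7: 1  2  2  3  4  5  5  6  6  6  7
  i=8: 1  2  2  3  4  5  5  6  7  7  8
  i=9: 1  2  2  3  4  5  6  7  8  8  9
  i=10: 1  2  3  4  5  6  7  8  9  9  10
  i=11: 1  2  3  4  5  6  7  8  9  10  11

hence w(1..11) = (4, 11, 2, 8, 1, 5, 6, 9, 7, 3, 10).

Rothe diagram D(w) (23 cells), 7 SE-corners (essential conditions):

[(2, 3, 0), (2, 10, 1), (4, 1, 0), (4, 3, 1), (4, 7, 2), (8, 7, 5), (9, 3, 2)]


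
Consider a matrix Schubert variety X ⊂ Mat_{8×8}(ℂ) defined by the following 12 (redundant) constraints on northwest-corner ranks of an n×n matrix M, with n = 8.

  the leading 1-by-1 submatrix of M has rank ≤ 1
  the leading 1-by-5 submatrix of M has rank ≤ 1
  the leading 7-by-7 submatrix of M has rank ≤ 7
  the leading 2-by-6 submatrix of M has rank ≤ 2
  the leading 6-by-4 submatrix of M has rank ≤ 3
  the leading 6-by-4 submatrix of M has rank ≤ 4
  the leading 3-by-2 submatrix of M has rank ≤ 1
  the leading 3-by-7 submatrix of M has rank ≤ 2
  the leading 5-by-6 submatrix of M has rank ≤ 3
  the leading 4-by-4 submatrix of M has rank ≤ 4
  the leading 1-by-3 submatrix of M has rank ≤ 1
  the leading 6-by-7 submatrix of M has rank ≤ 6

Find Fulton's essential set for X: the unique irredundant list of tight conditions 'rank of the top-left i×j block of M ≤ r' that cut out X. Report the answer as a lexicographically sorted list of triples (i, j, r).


Reconstructing r_w from the 12 given conditions:

  1  1  1  1  1  1  1  1
  1  1  2  2  2  2  2  2
  1  1  2  2  2  2  2  3
  1  2  3  3  3  3  3  4
  1  2  3  3  3  3  4  5
  1  2  3  3  4  4  5  6
  1  2  3  4  5  5  6  7
  1  2  3  4  5  6  7  8

so w = (1, 3, 8, 2, 7, 5, 4, 6).

ℓ(w)=10; the 4 essential cells (i,j,r):

[(3, 2, 1), (3, 7, 2), (5, 6, 3), (6, 4, 3)]


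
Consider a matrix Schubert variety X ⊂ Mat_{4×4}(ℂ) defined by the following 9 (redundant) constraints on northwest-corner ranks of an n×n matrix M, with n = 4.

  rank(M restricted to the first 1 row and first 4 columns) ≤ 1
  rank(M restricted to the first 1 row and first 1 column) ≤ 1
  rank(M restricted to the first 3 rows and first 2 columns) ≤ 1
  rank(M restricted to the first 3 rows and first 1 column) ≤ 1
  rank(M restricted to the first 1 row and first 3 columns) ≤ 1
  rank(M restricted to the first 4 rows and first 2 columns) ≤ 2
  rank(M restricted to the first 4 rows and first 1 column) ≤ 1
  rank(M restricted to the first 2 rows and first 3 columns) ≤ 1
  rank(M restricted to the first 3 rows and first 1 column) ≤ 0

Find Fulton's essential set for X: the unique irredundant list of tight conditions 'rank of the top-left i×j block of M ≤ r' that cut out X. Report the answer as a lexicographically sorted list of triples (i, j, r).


Propagating the 9 rank bounds to every northwest block:

  R[1]: 0 | 1 | 1 | 1
  R[2]: 0 | 1 | 1 | 2
  R[3]: 0 | 1 | 2 | 3
  R[4]: 1 | 2 | 3 | 4

second differences of R give the permutation w = (2, 4, 3, 1).

2 SE-corners of the 4-cell Rothe diagram give Ess(w):

[(2, 3, 1), (3, 1, 0)]


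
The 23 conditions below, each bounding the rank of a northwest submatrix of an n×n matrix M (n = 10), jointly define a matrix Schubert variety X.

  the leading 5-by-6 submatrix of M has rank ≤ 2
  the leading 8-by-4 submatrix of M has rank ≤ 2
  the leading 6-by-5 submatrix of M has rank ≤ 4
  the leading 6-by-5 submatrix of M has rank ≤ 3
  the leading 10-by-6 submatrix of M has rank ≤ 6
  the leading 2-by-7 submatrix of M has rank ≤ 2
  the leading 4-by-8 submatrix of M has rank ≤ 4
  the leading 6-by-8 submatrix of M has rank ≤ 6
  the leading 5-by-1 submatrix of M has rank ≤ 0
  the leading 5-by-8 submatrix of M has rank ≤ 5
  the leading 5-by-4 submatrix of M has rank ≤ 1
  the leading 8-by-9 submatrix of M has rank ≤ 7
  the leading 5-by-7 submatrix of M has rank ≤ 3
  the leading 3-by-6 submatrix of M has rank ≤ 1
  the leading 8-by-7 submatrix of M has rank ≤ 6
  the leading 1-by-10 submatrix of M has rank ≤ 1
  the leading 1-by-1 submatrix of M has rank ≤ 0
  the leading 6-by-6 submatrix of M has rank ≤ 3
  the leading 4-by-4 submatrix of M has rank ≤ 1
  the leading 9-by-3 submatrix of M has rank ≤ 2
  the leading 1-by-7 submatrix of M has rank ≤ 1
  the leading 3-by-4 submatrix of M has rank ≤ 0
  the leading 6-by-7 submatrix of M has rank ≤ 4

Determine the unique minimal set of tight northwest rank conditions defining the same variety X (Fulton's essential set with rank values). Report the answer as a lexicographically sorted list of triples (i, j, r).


Reconstructing r_w from the 23 given conditions:

  i=1: 0, 0, 0, 0, 1, 1, 1, 1, 1, 1
  i=2: 0, 0, 0, 0, 1, 1, 2, 2, 2, 2
  i=3: 0, 0, 0, 0, 1, 1, 2, 3, 3, 3
  i=4: 0, 1, 1, 1, 2, 2, 3, 4, 4, 4
  i=5: 0, 1, 1, 1, 2, 2, 3, 4, 5, 5
  i=6: 1, 2, 2, 2, 3, 3, 4, 5, 6, 6
  i=7: 1, 2, 2, 2, 3, 4, 5, 6, 7, 7
  i=8: 1, 2, 2, 2, 3, 4, 5, 6, 7, 8
  i=9: 1, 2, 2, 3, 4, 5, 6, 7, 8, 9
  i=10: 1, 2, 3, 4, 5, 6, 7, 8, 9, 10

giving w = (5, 7, 8, 2, 9, 1, 6, 10, 4, 3) via Δ²R.

Fulton essential set (7 of the 24 Rothe cells):

[(3, 4, 0), (3, 6, 1), (5, 1, 0), (5, 4, 1), (5, 6, 2), (8, 4, 2), (9, 3, 2)]


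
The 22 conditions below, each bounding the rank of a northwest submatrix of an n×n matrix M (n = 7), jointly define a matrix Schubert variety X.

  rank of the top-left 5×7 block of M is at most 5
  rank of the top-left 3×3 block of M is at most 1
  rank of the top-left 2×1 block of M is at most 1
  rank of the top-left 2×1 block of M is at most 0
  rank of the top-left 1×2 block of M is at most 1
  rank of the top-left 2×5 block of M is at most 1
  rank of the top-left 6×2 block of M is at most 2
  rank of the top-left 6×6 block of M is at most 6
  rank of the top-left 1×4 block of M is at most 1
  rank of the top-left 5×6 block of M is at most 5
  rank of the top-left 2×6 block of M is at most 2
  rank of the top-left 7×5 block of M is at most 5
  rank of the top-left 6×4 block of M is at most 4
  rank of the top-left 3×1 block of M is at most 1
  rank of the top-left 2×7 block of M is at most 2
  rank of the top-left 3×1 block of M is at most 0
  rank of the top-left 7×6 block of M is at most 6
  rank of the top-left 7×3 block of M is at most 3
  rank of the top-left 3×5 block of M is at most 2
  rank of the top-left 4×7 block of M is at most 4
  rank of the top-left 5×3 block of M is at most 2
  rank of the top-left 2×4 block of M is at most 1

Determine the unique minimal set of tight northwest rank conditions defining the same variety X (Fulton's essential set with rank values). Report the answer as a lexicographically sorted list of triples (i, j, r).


Computing R[i][j] = min implied NW-rank bound (n=7, 22 conditions):

  i=1: 0 1 1 1 1 1 1
  i=2: 0 1 1 1 1 2 2
  i=3: 0 1 1 2 2 3 3
  i=4: 1 2 2 3 3 4 4
  i=5: 1 2 2 3 4 5 5
  i=6: 1 2 3 4 5 6 6
  i=7: 1 2 3 4 5 6 7

so w = (2, 6, 4, 1, 5, 3, 7).

Rothe diagram D(w) (8 cells), 4 SE-corners (essential conditions):

[(2, 5, 1), (3, 1, 0), (3, 3, 1), (5, 3, 2)]


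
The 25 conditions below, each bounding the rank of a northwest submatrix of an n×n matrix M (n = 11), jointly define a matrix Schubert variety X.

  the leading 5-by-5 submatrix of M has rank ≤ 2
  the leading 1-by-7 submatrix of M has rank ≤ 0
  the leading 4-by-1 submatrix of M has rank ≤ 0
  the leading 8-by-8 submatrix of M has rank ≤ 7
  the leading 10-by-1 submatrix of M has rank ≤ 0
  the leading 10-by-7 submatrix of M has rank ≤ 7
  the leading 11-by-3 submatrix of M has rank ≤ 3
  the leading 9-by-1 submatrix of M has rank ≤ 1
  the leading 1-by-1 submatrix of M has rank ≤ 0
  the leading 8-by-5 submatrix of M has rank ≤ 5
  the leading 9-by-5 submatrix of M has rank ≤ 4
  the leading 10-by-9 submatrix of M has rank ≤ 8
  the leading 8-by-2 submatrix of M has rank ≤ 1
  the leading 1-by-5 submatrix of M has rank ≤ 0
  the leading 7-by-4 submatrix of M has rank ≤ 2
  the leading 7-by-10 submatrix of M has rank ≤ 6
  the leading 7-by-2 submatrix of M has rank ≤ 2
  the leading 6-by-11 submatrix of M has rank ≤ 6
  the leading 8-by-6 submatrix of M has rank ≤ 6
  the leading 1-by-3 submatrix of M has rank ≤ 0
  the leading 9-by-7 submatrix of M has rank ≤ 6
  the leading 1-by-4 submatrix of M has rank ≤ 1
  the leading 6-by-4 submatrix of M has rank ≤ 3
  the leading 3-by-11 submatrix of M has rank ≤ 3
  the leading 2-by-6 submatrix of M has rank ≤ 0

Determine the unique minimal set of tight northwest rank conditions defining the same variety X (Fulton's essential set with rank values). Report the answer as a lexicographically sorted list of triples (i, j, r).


Propagating the 25 rank bounds to every northwest block:

  R[1]: 0 0 0 0 0 0 0 1 1 1 1
  R[2]: 0 0 0 0 0 0 1 2 2 2 2
  R[3]: 0 1 1 1 1 1 2 3 3 3 3
  R[4]: 0 1 2 2 2 2 3 4 4 4 4
  R[5]: 0 1 2 2 2 3 4 5 5 5 5
  R[6]: 0 1 2 2 3 4 5 6 6 6 6
  R[7]: 0 1 2 2 3 4 5 6 6 6 7
  R[8]: 0 1 2 3 4 5 6 7 7 7 8
  R[9]: 0 1 2 3 4 5 6 7 8 8 9
  R[10]: 0 1 2 3 4 5 6 7 8 9 10
  R[11]: 1 2 3 4 5 6 7 8 9 10 11

second differences of R give the permutation w = (8, 7, 2, 3, 6, 5, 11, 4, 9, 10, 1).

Fulton essential set (6 of the 27 Rothe cells):

[(1, 7, 0), (2, 6, 0), (5, 5, 2), (7, 4, 2), (7, 10, 6), (10, 1, 0)]


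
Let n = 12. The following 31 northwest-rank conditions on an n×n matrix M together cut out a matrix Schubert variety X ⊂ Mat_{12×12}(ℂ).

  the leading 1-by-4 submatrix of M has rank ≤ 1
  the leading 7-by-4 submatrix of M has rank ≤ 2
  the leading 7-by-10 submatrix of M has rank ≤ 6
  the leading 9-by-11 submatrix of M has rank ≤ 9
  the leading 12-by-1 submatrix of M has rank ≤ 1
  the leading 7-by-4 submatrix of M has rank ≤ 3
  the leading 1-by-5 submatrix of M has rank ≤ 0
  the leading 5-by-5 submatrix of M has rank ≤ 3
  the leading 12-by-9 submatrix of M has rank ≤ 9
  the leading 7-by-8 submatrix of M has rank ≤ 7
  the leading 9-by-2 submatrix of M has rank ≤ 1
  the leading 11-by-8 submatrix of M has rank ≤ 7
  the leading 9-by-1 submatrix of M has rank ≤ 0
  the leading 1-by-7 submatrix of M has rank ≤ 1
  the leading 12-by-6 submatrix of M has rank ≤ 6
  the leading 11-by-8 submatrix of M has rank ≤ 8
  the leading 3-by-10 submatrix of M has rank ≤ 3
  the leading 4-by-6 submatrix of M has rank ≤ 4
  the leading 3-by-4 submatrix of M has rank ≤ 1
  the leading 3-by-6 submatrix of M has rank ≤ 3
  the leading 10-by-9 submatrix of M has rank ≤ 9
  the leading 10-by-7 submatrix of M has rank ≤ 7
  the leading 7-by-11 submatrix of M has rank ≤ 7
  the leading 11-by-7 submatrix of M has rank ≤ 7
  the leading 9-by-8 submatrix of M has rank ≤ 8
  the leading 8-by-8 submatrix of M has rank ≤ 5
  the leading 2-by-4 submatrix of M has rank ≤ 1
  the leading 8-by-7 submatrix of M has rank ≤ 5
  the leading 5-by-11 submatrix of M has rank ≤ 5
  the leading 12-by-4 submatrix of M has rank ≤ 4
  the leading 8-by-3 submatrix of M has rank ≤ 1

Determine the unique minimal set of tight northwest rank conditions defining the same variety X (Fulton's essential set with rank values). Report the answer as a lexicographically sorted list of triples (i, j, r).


Computing R[i][j] = min implied NW-rank bound (n=12, 31 conditions):

  0  0  0  0  0  1  1  1  1  1  1  1
  0  1  1  1  1  2  2  2  2  2  2  2
  0  1  1  1  2  3  3  3  3  3  3  3
  0  1  1  2  3  4  4  4  4  4  4  4
  0  1  1  2  3  4  5  5  5  5  5  5
  0  1  1  2  3  4  5  5  6  6  6  6
  0  1  1  2  3  4  5  5  6  6  7  7
  0  1  1  2  3  4  5  5  6  7  8  8
  0  1  2  3  4  5  6  6  7  8  9  9
  1  2  3  4  5  6  7  7  8  9  10  10
  1  2  3  4  5  6  7  7  8  9  10  11
  1  2  3  4  5  6  7  8  9  10  11  12

second differences of R give the permutation w = (6, 2, 5, 4, 7, 9, 11, 10, 3, 1, 12, 8).

7 SE-corners of the 25-cell Rothe diagram give Ess(w):

[(1, 5, 0), (3, 4, 1), (7, 10, 6), (8, 3, 1), (8, 8, 5), (9, 1, 0), (11, 8, 7)]


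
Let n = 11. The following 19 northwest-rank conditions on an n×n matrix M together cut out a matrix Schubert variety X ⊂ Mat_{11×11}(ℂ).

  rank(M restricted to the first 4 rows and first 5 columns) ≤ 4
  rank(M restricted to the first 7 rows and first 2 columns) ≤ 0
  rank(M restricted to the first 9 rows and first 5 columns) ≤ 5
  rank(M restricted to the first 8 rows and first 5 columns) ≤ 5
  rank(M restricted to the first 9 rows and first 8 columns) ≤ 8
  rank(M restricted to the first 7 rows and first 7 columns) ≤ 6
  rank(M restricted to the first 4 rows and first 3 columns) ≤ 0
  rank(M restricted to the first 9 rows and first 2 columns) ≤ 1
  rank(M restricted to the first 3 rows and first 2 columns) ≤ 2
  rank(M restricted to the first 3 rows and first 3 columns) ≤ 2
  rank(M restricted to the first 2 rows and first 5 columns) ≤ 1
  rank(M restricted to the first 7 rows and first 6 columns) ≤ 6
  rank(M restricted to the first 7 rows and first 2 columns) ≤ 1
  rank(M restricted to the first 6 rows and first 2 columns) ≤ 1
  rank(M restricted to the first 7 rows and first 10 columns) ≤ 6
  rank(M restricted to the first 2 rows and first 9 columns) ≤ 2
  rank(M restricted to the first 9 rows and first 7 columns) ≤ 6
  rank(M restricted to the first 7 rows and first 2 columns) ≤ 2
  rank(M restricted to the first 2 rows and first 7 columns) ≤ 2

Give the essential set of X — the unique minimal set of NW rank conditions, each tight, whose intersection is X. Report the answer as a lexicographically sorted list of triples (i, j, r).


Reconstructing r_w from the 19 given conditions:

  R[1]: 0 | 0 | 0 | 1 | 1 | 1 | 1 | 1 | 1 | 1 | 1
  R[2]: 0 | 0 | 0 | 1 | 1 | 2 | 2 | 2 | 2 | 2 | 2
  R[3]: 0 | 0 | 0 | 1 | 2 | 3 | 3 | 3 | 3 | 3 | 3
  R[4]: 0 | 0 | 0 | 1 | 2 | 3 | 4 | 4 | 4 | 4 | 4
  R[5]: 0 | 0 | 1 | 2 | 3 | 4 | 5 | 5 | 5 | 5 | 5
  R[6]: 0 | 0 | 1 | 2 | 3 | 4 | 5 | 6 | 6 | 6 | 6
  R[7]: 0 | 0 | 1 | 2 | 3 | 4 | 5 | 6 | 6 | 6 | 7
  R[8]: 1 | 1 | 2 | 3 | 4 | 5 | 6 | 7 | 7 | 7 | 8
  R[9]: 1 | 1 | 2 | 3 | 4 | 5 | 6 | 7 | 8 | 8 | 9
  R[10]: 1 | 2 | 3 | 4 | 5 | 6 | 7 | 8 | 9 | 9 | 10
  R[11]: 1 | 2 | 3 | 4 | 5 | 6 | 7 | 8 | 9 | 10 | 11

hence w(1..11) = (4, 6, 5, 7, 3, 8, 11, 1, 9, 2, 10).

Fulton essential set (5 of the 22 Rothe cells):

[(2, 5, 1), (4, 3, 0), (7, 2, 0), (7, 10, 6), (9, 2, 1)]


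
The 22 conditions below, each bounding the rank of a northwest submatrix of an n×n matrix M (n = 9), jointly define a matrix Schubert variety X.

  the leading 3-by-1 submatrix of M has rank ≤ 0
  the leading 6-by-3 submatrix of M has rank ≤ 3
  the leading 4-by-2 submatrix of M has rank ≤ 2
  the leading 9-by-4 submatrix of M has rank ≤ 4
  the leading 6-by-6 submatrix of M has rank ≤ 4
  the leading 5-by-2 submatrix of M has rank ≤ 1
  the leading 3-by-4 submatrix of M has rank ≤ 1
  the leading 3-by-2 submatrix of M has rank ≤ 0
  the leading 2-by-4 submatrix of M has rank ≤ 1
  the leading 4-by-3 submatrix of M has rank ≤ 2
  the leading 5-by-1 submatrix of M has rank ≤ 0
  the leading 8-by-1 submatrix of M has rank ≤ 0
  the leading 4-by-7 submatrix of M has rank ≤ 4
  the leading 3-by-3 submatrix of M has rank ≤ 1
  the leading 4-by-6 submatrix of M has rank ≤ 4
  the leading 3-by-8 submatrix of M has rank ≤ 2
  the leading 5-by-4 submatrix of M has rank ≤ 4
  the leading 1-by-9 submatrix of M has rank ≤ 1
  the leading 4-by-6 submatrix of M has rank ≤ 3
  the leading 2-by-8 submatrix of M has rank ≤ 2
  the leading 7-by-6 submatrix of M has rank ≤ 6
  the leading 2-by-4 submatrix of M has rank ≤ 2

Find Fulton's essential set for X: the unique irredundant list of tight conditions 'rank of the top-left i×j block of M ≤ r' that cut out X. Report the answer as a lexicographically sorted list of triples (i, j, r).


Reconstructing r_w from the 22 given conditions:

  R[1]: 0 | 0 | 1 | 1 | 1 | 1 | 1 | 1 | 1
  R[2]: 0 | 0 | 1 | 1 | 2 | 2 | 2 | 2 | 2
  R[3]: 0 | 0 | 1 | 1 | 2 | 2 | 2 | 2 | 3
  R[4]: 0 | 1 | 2 | 2 | 3 | 3 | 3 | 3 | 4
  R[5]: 0 | 1 | 2 | 3 | 4 | 4 | 4 | 4 | 5
  R[6]: 0 | 1 | 2 | 3 | 4 | 4 | 5 | 5 | 6
  R[7]: 0 | 1 | 2 | 3 | 4 | 5 | 6 | 6 | 7
  R[8]: 0 | 1 | 2 | 3 | 4 | 5 | 6 | 7 | 8
  R[9]: 1 | 2 | 3 | 4 | 5 | 6 | 7 | 8 | 9

second differences of R give the permutation w = (3, 5, 9, 2, 4, 7, 6, 8, 1).

Rothe diagram D(w) (17 cells), 5 SE-corners (essential conditions):

[(3, 2, 0), (3, 4, 1), (3, 8, 2), (6, 6, 4), (8, 1, 0)]


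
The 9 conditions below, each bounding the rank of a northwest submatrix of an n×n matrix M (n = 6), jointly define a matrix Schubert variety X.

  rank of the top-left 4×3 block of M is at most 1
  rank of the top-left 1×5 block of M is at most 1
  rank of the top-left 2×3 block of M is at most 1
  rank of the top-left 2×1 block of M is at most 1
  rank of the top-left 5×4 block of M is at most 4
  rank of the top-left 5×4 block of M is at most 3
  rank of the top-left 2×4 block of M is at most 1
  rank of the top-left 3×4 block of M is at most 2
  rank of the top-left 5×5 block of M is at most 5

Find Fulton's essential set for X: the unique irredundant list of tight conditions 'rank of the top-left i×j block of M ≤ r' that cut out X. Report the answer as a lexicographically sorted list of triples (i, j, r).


Rank table r_w(6×6) implied by the 9 constraints:

  row 1: 1, 1, 1, 1, 1, 1
  row 2: 1, 1, 1, 1, 2, 2
  row 3: 1, 1, 1, 2, 3, 3
  row 4: 1, 1, 1, 2, 3, 4
  row 5: 1, 2, 2, 3, 4, 5
  row 6: 1, 2, 3, 4, 5, 6

reading off 1-entries of Δ²R: w = (1, 5, 4, 6, 2, 3).

Rothe diagram D(w) (7 cells), 2 SE-corners (essential conditions):

[(2, 4, 1), (4, 3, 1)]


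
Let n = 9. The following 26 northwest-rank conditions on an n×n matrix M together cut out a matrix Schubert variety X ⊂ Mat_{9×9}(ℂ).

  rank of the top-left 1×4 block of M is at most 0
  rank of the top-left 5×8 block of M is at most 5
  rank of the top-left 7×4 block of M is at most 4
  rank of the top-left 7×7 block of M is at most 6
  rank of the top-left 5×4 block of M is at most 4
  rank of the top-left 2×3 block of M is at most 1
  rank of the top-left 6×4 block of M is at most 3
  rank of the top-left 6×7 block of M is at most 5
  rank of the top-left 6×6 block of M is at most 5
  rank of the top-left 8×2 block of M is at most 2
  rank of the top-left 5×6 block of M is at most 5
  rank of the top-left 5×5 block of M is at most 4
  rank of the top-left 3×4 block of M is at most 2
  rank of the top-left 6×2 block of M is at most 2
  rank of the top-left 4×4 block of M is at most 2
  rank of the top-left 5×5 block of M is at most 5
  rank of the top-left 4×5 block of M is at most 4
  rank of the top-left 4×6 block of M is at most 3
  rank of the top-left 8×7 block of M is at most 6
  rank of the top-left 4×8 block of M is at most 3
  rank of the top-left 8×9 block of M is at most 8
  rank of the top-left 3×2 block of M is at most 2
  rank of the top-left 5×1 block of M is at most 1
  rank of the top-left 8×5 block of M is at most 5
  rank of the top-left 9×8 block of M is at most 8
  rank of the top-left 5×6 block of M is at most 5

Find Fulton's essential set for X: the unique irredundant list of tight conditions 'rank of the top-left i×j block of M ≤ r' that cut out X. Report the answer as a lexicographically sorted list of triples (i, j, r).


Rank table r_w(9×9) implied by the 26 constraints:

  row 1: 0 0 0 0 1 1 1 1 1
  row 2: 1 1 1 1 2 2 2 2 2
  row 3: 1 2 2 2 3 3 3 3 3
  row 4: 1 2 2 2 3 3 3 3 4
  row 5: 1 2 3 3 4 4 4 4 5
  row 6: 1 2 3 3 4 5 5 5 6
  row 7: 1 2 3 4 5 6 6 6 7
  row 8: 1 2 3 4 5 6 6 7 8
  row 9: 1 2 3 4 5 6 7 8 9

hence w(1..9) = (5, 1, 2, 9, 3, 6, 4, 8, 7).

Fulton essential set (5 of the 11 Rothe cells):

[(1, 4, 0), (4, 4, 2), (4, 8, 3), (6, 4, 3), (8, 7, 6)]
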